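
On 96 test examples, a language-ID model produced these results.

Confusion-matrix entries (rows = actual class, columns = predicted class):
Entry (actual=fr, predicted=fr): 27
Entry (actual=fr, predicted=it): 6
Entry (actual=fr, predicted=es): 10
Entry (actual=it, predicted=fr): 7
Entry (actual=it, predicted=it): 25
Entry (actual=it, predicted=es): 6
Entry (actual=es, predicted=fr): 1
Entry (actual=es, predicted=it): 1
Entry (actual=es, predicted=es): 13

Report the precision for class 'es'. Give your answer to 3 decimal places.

0.448

Take TP from the diagonal, FP from the rest of the 'es' prediction marginal, FN from the rest of the 'es' actual marginal.
precision = TP/(TP+FP).
es: TP=13, FP=10+6=16 → 13/29 = 0.4483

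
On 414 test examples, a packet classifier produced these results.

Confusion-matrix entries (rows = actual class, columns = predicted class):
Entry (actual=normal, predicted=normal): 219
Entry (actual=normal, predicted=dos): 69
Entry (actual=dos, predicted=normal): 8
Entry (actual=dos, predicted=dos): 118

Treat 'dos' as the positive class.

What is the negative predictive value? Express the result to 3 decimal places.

0.965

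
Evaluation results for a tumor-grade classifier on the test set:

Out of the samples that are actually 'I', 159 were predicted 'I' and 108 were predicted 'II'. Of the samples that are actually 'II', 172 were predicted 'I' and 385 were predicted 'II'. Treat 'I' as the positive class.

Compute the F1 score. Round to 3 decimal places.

Precision = TP/(TP+FP) = 159/331 = 0.4804
Recall = TP/(TP+FN) = 159/267 = 0.5955
F1 = 2·TP/(2·TP+FP+FN) = 318/598 = 0.532

0.532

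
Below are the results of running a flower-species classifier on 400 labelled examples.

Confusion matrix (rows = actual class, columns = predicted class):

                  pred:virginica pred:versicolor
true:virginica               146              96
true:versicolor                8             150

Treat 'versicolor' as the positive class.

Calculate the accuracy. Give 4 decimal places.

Accuracy = (TP+TN)/N = (150+146)/400 = 0.7400

0.7400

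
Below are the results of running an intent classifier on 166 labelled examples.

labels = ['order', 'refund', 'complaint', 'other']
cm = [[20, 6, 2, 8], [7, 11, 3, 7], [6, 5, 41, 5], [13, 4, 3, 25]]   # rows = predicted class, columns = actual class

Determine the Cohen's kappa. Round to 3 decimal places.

Observed agreement pₒ = trace/N = 97/166 = 0.5843
Expected agreement pₑ = Σ (rowᵢ·colᵢ)/N² = (46·36 + 26·28 + 49·57 + 45·45)/166² = 0.2614
κ = (pₒ − pₑ)/(1 − pₑ) = (0.5843 − 0.2614)/(1 − 0.2614) = 0.437

0.437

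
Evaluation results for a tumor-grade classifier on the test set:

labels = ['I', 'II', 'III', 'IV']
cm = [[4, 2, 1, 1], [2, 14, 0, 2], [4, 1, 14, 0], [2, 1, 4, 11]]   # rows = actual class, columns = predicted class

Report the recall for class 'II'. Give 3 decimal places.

Take TP from the diagonal, FP from the rest of the 'II' prediction marginal, FN from the rest of the 'II' actual marginal.
recall = TP/(TP+FN).
II: TP=14, FN=2+0+2=4 → 14/18 = 0.7778

0.778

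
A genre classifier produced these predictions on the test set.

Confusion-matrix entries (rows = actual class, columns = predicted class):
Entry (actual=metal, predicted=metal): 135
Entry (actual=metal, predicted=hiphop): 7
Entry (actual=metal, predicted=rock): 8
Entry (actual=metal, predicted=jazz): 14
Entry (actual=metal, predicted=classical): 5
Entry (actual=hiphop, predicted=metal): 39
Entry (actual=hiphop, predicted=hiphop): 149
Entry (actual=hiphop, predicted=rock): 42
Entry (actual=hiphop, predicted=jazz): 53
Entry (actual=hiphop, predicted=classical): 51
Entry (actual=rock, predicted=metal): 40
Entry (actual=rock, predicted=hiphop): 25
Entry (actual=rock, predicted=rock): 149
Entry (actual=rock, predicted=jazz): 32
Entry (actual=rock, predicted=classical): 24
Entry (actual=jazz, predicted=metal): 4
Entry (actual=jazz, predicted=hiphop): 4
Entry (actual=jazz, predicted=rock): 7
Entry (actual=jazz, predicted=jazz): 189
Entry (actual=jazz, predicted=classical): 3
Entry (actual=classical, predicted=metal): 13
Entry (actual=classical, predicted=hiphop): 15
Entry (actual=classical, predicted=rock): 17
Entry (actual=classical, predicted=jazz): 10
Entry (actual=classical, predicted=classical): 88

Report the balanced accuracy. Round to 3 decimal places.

Balanced accuracy = mean of per-class recall.
  metal: recall = 135/169 = 0.7988
  hiphop: recall = 149/334 = 0.4461
  rock: recall = 149/270 = 0.5519
  jazz: recall = 189/207 = 0.9130
  classical: recall = 88/143 = 0.6154
Mean = (0.7988 + 0.4461 + 0.5519 + 0.9130 + 0.6154) / 5 = 0.665

0.665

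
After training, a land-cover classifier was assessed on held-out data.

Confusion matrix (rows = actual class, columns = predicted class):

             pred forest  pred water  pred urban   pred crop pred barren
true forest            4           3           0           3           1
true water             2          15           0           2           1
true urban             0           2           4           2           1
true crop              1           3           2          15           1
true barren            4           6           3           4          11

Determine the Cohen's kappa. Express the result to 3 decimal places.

Observed agreement pₒ = trace/N = 49/90 = 0.5444
Expected agreement pₑ = Σ (rowᵢ·colᵢ)/N² = (11·11 + 20·29 + 9·9 + 22·26 + 28·15)/90² = 0.2190
κ = (pₒ − pₑ)/(1 − pₑ) = (0.5444 − 0.2190)/(1 − 0.2190) = 0.417

0.417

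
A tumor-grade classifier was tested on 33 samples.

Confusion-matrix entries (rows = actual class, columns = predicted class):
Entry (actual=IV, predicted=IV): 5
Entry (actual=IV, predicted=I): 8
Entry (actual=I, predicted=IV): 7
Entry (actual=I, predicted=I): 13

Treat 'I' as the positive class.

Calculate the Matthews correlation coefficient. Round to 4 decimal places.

MCC = (TP·TN − FP·FN) / √((TP+FP)(TP+FN)(TN+FP)(TN+FN))
Numerator = 13·5 − 8·7 = 9
Denominator = √(21·20·13·12) = √65520 = 255.9687
MCC = 9 / 255.9687 = 0.0352

0.0352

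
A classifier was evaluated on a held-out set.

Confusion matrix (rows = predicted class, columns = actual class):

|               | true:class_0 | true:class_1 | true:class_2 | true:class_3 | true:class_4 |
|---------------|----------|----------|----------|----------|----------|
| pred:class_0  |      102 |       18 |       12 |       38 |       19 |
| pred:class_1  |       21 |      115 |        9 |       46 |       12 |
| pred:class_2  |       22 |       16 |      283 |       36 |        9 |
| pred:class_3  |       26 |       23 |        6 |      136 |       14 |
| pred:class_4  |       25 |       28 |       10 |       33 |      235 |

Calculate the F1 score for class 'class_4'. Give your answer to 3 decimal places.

0.758

Take TP from the diagonal, FP from the rest of the 'class_4' prediction marginal, FN from the rest of the 'class_4' actual marginal.
F1 score = 2·TP/(2·TP+FP+FN).
class_4: TP=235, FP=25+28+10+33=96, FN=19+12+9+14=54 → 470/620 = 0.7581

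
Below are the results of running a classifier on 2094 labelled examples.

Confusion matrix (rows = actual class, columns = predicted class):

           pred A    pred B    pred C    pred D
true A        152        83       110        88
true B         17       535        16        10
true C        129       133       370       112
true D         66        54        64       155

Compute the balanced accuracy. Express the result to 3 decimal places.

Balanced accuracy = mean of per-class recall.
  A: recall = 152/433 = 0.3510
  B: recall = 535/578 = 0.9256
  C: recall = 370/744 = 0.4973
  D: recall = 155/339 = 0.4572
Mean = (0.3510 + 0.9256 + 0.4973 + 0.4572) / 4 = 0.558

0.558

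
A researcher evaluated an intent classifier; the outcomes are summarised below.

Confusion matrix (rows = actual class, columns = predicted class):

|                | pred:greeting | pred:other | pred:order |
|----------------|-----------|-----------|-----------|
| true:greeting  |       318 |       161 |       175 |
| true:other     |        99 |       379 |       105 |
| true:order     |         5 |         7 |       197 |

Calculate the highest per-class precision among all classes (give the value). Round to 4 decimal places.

0.7536

Per-class precision (TP/(TP+FP)):
  greeting: TP=318, FP=99+5=104 → 318/422 = 0.75355
  other: TP=379, FP=161+7=168 → 379/547 = 0.69287
  order: TP=197, FP=175+105=280 → 197/477 = 0.41300
Highest is class 'greeting' with precision = 0.7536.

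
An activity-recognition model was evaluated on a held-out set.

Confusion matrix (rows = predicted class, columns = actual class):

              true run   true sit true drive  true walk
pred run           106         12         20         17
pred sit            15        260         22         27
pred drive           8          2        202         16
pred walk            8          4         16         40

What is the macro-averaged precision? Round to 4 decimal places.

0.7401

Per-class precision (TP/(TP+FP)):
  run: TP=106, FP=12+20+17=49 → 106/155 = 0.68387
  sit: TP=260, FP=15+22+27=64 → 260/324 = 0.80247
  drive: TP=202, FP=8+2+16=26 → 202/228 = 0.88596
  walk: TP=40, FP=8+4+16=28 → 40/68 = 0.58824
Macro-precision = mean = (0.68387 + 0.80247 + 0.88596 + 0.58824) / 4 = 0.7401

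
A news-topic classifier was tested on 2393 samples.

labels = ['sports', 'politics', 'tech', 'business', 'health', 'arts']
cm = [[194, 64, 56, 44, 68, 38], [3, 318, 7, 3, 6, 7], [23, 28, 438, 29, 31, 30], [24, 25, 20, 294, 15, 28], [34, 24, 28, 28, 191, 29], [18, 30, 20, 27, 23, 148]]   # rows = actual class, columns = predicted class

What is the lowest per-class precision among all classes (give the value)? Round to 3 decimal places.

0.529

Per-class precision (TP/(TP+FP)):
  sports: TP=194, FP=3+23+24+34+18=102 → 194/296 = 0.6554
  politics: TP=318, FP=64+28+25+24+30=171 → 318/489 = 0.6503
  tech: TP=438, FP=56+7+20+28+20=131 → 438/569 = 0.7698
  business: TP=294, FP=44+3+29+28+27=131 → 294/425 = 0.6918
  health: TP=191, FP=68+6+31+15+23=143 → 191/334 = 0.5719
  arts: TP=148, FP=38+7+30+28+29=132 → 148/280 = 0.5286
Lowest is class 'arts' with precision = 0.529.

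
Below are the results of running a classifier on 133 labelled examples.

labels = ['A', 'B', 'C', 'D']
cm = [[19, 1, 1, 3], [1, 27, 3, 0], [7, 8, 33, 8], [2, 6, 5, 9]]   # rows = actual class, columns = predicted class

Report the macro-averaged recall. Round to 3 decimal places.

Per-class recall (TP/(TP+FN)):
  A: TP=19, FN=1+1+3=5 → 19/24 = 0.7917
  B: TP=27, FN=1+3+0=4 → 27/31 = 0.8710
  C: TP=33, FN=7+8+8=23 → 33/56 = 0.5893
  D: TP=9, FN=2+6+5=13 → 9/22 = 0.4091
Macro-recall = mean = (0.7917 + 0.8710 + 0.5893 + 0.4091) / 4 = 0.665

0.665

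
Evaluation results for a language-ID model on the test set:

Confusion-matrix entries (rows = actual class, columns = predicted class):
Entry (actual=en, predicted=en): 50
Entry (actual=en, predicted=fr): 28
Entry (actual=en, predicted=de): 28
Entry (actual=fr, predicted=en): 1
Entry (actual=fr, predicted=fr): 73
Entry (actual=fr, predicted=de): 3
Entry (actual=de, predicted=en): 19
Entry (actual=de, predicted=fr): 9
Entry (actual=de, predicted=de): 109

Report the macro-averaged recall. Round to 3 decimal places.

0.738

Per-class recall (TP/(TP+FN)):
  en: TP=50, FN=28+28=56 → 50/106 = 0.4717
  fr: TP=73, FN=1+3=4 → 73/77 = 0.9481
  de: TP=109, FN=19+9=28 → 109/137 = 0.7956
Macro-recall = mean = (0.4717 + 0.9481 + 0.7956) / 3 = 0.738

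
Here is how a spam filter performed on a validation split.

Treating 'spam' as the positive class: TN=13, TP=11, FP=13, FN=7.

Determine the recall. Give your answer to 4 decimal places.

Recall = TP/(TP+FN) = 11/(11+7) = 11/18 = 0.6111

0.6111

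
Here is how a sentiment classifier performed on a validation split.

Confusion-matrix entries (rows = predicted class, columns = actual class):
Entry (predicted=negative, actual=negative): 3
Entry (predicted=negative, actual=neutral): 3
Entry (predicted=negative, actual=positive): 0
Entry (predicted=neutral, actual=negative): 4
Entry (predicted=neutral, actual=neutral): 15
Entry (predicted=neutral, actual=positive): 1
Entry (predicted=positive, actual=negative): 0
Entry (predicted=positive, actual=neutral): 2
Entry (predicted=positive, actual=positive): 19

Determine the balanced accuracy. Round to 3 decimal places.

0.710

Balanced accuracy = mean of per-class recall.
  negative: recall = 3/7 = 0.4286
  neutral: recall = 15/20 = 0.7500
  positive: recall = 19/20 = 0.9500
Mean = (0.4286 + 0.7500 + 0.9500) / 3 = 0.710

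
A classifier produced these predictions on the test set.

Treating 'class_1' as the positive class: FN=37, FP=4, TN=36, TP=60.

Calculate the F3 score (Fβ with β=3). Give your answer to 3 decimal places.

0.640

Fβ = (1+β²)·TP / ((1+β²)·TP + β²·FN + FP), with β²=9
= 10·60 / (10·60 + 9·37 + 4) = 0.640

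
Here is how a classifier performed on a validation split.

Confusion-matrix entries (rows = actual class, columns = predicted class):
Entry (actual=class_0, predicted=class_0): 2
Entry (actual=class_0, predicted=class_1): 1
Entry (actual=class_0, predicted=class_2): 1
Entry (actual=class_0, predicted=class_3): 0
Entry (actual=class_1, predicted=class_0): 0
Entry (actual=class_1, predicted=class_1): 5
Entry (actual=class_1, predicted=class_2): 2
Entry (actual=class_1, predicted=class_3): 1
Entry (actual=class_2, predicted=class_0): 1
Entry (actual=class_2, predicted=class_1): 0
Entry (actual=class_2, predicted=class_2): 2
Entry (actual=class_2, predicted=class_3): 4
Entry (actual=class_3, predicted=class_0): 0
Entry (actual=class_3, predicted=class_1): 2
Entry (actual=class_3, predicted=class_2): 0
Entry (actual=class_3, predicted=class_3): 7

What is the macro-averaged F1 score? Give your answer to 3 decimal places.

0.549

Per-class F1 score (2·TP/(2·TP+FP+FN)):
  class_0: TP=2, FP=0+1+0=1, FN=1+1+0=2 → 4/7 = 0.5714
  class_1: TP=5, FP=1+0+2=3, FN=0+2+1=3 → 10/16 = 0.6250
  class_2: TP=2, FP=1+2+0=3, FN=1+0+4=5 → 4/12 = 0.3333
  class_3: TP=7, FP=0+1+4=5, FN=0+2+0=2 → 14/21 = 0.6667
Macro-F1 score = mean = (0.5714 + 0.6250 + 0.3333 + 0.6667) / 4 = 0.549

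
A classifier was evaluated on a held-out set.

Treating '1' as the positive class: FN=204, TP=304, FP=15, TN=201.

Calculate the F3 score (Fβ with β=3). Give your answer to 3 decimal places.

Fβ = (1+β²)·TP / ((1+β²)·TP + β²·FN + FP), with β²=9
= 10·304 / (10·304 + 9·204 + 15) = 0.622

0.622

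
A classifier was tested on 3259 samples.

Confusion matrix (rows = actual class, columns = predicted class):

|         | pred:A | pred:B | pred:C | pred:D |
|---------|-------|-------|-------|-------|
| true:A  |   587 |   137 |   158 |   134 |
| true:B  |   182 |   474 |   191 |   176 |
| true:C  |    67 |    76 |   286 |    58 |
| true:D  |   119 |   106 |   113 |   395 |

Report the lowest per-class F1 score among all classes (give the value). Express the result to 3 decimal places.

Per-class F1 score (2·TP/(2·TP+FP+FN)):
  A: TP=587, FP=182+67+119=368, FN=137+158+134=429 → 1174/1971 = 0.5956
  B: TP=474, FP=137+76+106=319, FN=182+191+176=549 → 948/1816 = 0.5220
  C: TP=286, FP=158+191+113=462, FN=67+76+58=201 → 572/1235 = 0.4632
  D: TP=395, FP=134+176+58=368, FN=119+106+113=338 → 790/1496 = 0.5281
Lowest is class 'C' with F1 score = 0.463.

0.463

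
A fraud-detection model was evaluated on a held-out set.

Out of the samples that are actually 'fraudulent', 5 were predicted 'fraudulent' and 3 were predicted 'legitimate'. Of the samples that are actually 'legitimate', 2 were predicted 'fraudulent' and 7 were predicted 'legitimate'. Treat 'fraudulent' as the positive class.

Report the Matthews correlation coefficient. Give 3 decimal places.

MCC = (TP·TN − FP·FN) / √((TP+FP)(TP+FN)(TN+FP)(TN+FN))
Numerator = 5·7 − 2·3 = 29
Denominator = √(7·8·9·10) = √5040 = 70.9930
MCC = 29 / 70.9930 = 0.408

0.408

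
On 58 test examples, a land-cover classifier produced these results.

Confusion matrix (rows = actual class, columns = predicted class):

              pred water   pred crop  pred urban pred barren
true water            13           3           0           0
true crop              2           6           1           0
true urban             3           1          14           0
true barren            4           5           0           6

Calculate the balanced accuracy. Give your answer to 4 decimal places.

0.6642

Balanced accuracy = mean of per-class recall.
  water: recall = 13/16 = 0.81250
  crop: recall = 6/9 = 0.66667
  urban: recall = 14/18 = 0.77778
  barren: recall = 6/15 = 0.40000
Mean = (0.81250 + 0.66667 + 0.77778 + 0.40000) / 4 = 0.6642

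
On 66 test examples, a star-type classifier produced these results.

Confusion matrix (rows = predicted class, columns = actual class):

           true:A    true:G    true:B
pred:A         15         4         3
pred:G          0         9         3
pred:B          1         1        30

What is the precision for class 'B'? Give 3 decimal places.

0.938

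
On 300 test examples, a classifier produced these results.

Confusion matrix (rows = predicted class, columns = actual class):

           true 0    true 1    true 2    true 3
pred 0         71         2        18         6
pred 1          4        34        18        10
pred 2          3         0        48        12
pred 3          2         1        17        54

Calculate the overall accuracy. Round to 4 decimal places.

Accuracy = trace / total = (71+34+48+54=207) / 300 = 207/300 = 0.6900

0.6900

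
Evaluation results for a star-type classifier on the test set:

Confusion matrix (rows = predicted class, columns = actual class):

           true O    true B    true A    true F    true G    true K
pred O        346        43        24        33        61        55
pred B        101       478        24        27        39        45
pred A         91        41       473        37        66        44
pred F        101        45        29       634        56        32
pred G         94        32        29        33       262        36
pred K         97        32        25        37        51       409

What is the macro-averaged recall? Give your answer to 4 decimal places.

Per-class recall (TP/(TP+FN)):
  O: TP=346, FN=101+91+101+94+97=484 → 346/830 = 0.41687
  B: TP=478, FN=43+41+45+32+32=193 → 478/671 = 0.71237
  A: TP=473, FN=24+24+29+29+25=131 → 473/604 = 0.78311
  F: TP=634, FN=33+27+37+33+37=167 → 634/801 = 0.79151
  G: TP=262, FN=61+39+66+56+51=273 → 262/535 = 0.48972
  K: TP=409, FN=55+45+44+32+36=212 → 409/621 = 0.65862
Macro-recall = mean = (0.41687 + 0.71237 + 0.78311 + 0.79151 + 0.48972 + 0.65862) / 6 = 0.6420

0.6420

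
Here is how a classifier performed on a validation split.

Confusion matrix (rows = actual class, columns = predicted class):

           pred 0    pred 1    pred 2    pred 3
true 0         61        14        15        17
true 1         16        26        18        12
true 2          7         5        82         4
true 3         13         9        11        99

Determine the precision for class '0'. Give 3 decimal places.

0.629

Take TP from the diagonal, FP from the rest of the '0' prediction marginal, FN from the rest of the '0' actual marginal.
precision = TP/(TP+FP).
0: TP=61, FP=16+7+13=36 → 61/97 = 0.6289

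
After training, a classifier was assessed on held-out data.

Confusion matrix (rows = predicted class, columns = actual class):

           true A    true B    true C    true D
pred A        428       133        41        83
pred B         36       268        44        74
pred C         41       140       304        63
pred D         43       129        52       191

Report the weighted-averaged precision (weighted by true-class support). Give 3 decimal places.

0.581

Per-class precision (TP/(TP+FP)):
  A: TP=428, FP=133+41+83=257 → 428/685 = 0.6248
  B: TP=268, FP=36+44+74=154 → 268/422 = 0.6351
  C: TP=304, FP=41+140+63=244 → 304/548 = 0.5547
  D: TP=191, FP=43+129+52=224 → 191/415 = 0.4602
Weighted-precision = Σ (supportᵢ/N)·precisionᵢ with N=2070: (548/2070)·0.6248 + (670/2070)·0.6351 + (441/2070)·0.5547 + (411/2070)·0.4602 = 0.581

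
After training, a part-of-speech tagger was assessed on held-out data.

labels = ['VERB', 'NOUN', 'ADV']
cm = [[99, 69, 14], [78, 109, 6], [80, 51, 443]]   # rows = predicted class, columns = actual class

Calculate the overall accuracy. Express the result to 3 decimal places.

Accuracy = trace / total = (99+109+443=651) / 949 = 651/949 = 0.686

0.686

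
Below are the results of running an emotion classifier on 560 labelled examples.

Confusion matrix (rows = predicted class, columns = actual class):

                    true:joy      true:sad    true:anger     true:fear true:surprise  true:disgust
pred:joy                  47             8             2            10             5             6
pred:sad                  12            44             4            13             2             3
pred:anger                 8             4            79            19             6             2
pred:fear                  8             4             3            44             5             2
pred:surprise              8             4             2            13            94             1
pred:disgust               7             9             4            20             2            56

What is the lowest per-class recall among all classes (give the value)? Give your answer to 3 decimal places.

0.370

Per-class recall (TP/(TP+FN)):
  joy: TP=47, FN=12+8+8+8+7=43 → 47/90 = 0.5222
  sad: TP=44, FN=8+4+4+4+9=29 → 44/73 = 0.6027
  anger: TP=79, FN=2+4+3+2+4=15 → 79/94 = 0.8404
  fear: TP=44, FN=10+13+19+13+20=75 → 44/119 = 0.3697
  surprise: TP=94, FN=5+2+6+5+2=20 → 94/114 = 0.8246
  disgust: TP=56, FN=6+3+2+2+1=14 → 56/70 = 0.8000
Lowest is class 'fear' with recall = 0.370.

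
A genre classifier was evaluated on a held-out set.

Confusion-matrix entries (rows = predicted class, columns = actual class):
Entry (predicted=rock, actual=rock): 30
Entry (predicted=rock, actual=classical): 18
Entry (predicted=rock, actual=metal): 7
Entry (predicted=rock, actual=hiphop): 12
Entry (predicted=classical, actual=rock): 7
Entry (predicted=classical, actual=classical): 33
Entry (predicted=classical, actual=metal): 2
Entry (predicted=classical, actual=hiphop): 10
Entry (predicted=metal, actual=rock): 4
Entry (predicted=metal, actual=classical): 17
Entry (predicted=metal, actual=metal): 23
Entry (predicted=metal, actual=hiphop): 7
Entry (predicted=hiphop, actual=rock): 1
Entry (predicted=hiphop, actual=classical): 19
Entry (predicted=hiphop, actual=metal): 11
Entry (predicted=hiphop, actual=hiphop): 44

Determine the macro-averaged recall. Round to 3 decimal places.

Per-class recall (TP/(TP+FN)):
  rock: TP=30, FN=7+4+1=12 → 30/42 = 0.7143
  classical: TP=33, FN=18+17+19=54 → 33/87 = 0.3793
  metal: TP=23, FN=7+2+11=20 → 23/43 = 0.5349
  hiphop: TP=44, FN=12+10+7=29 → 44/73 = 0.6027
Macro-recall = mean = (0.7143 + 0.3793 + 0.5349 + 0.6027) / 4 = 0.558

0.558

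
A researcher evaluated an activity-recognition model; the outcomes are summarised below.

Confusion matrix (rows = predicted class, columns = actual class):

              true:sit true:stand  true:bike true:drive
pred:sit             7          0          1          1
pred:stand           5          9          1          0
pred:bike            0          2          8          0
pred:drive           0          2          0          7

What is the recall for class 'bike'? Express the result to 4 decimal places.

Treat 'bike' as positive and all other classes as negative.
recall = TP/(TP+FN).
bike: TP=8, FN=1+1+0=2 → 8/10 = 0.80000

0.8000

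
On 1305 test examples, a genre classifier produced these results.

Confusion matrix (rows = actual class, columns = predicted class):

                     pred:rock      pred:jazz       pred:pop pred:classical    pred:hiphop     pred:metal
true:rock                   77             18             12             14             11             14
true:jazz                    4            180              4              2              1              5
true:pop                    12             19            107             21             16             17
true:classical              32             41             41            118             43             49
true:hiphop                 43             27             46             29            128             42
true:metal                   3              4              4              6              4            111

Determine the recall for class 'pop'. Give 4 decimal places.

0.5573

Take TP from the diagonal, FP from the rest of the 'pop' prediction marginal, FN from the rest of the 'pop' actual marginal.
recall = TP/(TP+FN).
pop: TP=107, FN=12+19+21+16+17=85 → 107/192 = 0.55729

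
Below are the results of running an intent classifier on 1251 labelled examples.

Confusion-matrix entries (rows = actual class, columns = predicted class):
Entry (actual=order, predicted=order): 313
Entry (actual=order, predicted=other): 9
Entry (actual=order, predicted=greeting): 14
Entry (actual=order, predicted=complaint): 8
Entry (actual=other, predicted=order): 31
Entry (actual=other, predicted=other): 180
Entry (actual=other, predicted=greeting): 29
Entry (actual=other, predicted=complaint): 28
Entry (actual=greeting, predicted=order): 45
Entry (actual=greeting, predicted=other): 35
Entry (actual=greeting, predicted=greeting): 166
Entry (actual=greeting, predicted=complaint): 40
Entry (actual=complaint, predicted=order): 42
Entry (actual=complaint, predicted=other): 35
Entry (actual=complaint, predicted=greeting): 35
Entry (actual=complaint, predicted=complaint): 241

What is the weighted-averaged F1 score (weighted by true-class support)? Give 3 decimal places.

0.715

Per-class F1 score (2·TP/(2·TP+FP+FN)):
  order: TP=313, FP=31+45+42=118, FN=9+14+8=31 → 626/775 = 0.8077
  other: TP=180, FP=9+35+35=79, FN=31+29+28=88 → 360/527 = 0.6831
  greeting: TP=166, FP=14+29+35=78, FN=45+35+40=120 → 332/530 = 0.6264
  complaint: TP=241, FP=8+28+40=76, FN=42+35+35=112 → 482/670 = 0.7194
Weighted-F1 score = Σ (supportᵢ/N)·F1 scoreᵢ with N=1251: (344/1251)·0.8077 + (268/1251)·0.6831 + (286/1251)·0.6264 + (353/1251)·0.7194 = 0.715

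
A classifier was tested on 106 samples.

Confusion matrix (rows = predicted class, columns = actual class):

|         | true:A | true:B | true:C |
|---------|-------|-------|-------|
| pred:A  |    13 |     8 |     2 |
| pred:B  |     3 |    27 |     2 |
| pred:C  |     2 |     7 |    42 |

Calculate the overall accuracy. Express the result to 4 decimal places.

0.7736

Accuracy = trace / total = (13+27+42=82) / 106 = 82/106 = 0.7736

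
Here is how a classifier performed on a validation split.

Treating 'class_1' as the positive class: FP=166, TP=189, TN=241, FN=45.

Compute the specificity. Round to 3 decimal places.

Specificity = TN/(TN+FP) = 241/(241+166) = 0.592

0.592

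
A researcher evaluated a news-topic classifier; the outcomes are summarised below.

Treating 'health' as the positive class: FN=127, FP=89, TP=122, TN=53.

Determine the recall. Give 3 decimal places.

Recall = TP/(TP+FN) = 122/(122+127) = 122/249 = 0.490

0.490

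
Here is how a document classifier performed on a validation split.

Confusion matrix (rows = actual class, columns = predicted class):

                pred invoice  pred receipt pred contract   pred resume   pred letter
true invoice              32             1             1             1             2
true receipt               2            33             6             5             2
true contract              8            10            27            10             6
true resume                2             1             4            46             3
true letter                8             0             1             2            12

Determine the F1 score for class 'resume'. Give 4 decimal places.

0.7667

One-vs-rest for 'resume': TP = diagonal; FP = other classes predicted 'resume'; FN = 'resume' predicted as other.
F1 score = 2·TP/(2·TP+FP+FN).
resume: TP=46, FP=1+5+10+2=18, FN=2+1+4+3=10 → 92/120 = 0.76667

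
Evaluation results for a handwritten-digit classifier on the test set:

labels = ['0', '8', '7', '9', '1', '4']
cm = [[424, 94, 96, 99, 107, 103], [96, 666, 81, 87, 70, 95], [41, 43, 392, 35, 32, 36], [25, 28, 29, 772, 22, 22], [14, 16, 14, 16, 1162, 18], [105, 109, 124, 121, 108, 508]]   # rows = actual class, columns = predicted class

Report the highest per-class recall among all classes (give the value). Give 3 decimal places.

Per-class recall (TP/(TP+FN)):
  0: TP=424, FN=94+96+99+107+103=499 → 424/923 = 0.4594
  8: TP=666, FN=96+81+87+70+95=429 → 666/1095 = 0.6082
  7: TP=392, FN=41+43+35+32+36=187 → 392/579 = 0.6770
  9: TP=772, FN=25+28+29+22+22=126 → 772/898 = 0.8597
  1: TP=1162, FN=14+16+14+16+18=78 → 1162/1240 = 0.9371
  4: TP=508, FN=105+109+124+121+108=567 → 508/1075 = 0.4726
Highest is class '1' with recall = 0.937.

0.937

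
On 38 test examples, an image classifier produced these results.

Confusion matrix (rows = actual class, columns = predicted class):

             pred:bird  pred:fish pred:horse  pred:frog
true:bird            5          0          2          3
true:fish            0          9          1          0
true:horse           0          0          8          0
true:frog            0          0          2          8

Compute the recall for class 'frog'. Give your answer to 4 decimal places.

Treat 'frog' as positive and all other classes as negative.
recall = TP/(TP+FN).
frog: TP=8, FN=0+0+2=2 → 8/10 = 0.80000

0.8000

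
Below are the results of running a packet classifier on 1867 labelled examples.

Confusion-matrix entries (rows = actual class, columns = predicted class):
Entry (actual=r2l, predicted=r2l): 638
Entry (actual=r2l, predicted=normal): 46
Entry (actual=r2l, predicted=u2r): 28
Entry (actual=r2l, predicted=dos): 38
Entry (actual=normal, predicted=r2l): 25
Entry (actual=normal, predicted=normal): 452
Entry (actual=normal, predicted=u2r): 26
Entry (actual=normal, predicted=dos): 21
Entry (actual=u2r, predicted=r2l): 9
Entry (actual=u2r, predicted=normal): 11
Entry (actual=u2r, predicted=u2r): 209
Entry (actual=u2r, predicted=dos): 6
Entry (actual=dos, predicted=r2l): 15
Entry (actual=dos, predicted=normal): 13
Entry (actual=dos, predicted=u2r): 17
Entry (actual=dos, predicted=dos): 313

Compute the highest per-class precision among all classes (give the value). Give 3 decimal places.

Per-class precision (TP/(TP+FP)):
  r2l: TP=638, FP=25+9+15=49 → 638/687 = 0.9287
  normal: TP=452, FP=46+11+13=70 → 452/522 = 0.8659
  u2r: TP=209, FP=28+26+17=71 → 209/280 = 0.7464
  dos: TP=313, FP=38+21+6=65 → 313/378 = 0.8280
Highest is class 'r2l' with precision = 0.929.

0.929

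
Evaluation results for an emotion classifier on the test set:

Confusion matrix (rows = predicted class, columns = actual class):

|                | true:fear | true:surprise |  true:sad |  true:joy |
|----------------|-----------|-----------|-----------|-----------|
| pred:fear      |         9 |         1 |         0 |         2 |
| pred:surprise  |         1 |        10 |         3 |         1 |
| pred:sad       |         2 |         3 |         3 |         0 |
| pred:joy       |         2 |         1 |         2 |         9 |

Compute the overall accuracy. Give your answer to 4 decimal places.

Accuracy = trace / total = (9+10+3+9=31) / 49 = 31/49 = 0.6327

0.6327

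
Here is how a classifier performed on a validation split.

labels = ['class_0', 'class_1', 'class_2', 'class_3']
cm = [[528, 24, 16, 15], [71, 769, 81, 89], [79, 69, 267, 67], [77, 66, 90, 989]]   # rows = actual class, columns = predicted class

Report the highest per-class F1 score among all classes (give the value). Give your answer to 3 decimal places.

0.830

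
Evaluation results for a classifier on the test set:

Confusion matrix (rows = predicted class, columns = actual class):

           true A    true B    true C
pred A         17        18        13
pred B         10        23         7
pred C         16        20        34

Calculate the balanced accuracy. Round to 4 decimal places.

0.4673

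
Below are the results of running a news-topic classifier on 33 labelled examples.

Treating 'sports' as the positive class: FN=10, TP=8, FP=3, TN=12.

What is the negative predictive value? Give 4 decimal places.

NPV = TN/(TN+FN) = 12/(12+10) = 0.5455

0.5455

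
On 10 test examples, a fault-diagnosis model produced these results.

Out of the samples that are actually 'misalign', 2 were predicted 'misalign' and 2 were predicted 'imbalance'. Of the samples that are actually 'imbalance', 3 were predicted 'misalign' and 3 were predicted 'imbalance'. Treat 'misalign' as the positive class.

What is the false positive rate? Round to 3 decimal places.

FPR = FP/(FP+TN) = 3/(3+3) = 0.500

0.500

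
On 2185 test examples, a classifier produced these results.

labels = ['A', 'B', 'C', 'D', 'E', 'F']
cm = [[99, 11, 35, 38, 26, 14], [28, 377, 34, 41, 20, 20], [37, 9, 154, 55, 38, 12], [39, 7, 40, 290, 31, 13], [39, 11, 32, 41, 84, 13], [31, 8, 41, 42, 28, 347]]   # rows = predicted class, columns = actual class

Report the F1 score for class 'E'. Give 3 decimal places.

Take TP from the diagonal, FP from the rest of the 'E' prediction marginal, FN from the rest of the 'E' actual marginal.
F1 score = 2·TP/(2·TP+FP+FN).
E: TP=84, FP=39+11+32+41+13=136, FN=26+20+38+31+28=143 → 168/447 = 0.3758

0.376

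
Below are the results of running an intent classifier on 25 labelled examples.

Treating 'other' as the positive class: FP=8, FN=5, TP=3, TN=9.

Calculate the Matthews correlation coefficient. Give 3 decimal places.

-0.090

MCC = (TP·TN − FP·FN) / √((TP+FP)(TP+FN)(TN+FP)(TN+FN))
Numerator = 3·9 − 8·5 = -13
Denominator = √(11·8·17·14) = √20944 = 144.7204
MCC = -13 / 144.7204 = -0.090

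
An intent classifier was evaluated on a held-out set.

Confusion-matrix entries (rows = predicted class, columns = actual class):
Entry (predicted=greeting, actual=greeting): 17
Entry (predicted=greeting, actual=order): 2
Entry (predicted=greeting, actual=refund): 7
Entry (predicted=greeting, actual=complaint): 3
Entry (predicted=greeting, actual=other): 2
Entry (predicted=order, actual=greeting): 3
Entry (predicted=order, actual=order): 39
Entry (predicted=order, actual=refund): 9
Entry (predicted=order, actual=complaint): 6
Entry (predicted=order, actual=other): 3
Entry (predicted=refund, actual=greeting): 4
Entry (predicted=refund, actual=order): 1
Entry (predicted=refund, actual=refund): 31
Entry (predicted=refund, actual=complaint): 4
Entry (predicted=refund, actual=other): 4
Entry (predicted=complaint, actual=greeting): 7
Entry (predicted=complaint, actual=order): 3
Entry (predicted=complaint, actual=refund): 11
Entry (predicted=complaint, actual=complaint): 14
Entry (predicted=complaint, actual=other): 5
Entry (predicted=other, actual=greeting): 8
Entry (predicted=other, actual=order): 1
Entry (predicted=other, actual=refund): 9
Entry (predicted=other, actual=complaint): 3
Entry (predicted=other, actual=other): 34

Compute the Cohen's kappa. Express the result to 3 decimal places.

Observed agreement pₒ = trace/N = 135/230 = 0.5870
Expected agreement pₑ = Σ (rowᵢ·colᵢ)/N² = (39·31 + 46·60 + 67·44 + 30·40 + 48·55)/230² = 0.2033
κ = (pₒ − pₑ)/(1 − pₑ) = (0.5870 − 0.2033)/(1 − 0.2033) = 0.482

0.482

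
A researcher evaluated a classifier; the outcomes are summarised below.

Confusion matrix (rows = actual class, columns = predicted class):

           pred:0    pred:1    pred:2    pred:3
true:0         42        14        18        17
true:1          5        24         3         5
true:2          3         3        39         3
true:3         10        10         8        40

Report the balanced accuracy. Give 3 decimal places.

Balanced accuracy = mean of per-class recall.
  0: recall = 42/91 = 0.4615
  1: recall = 24/37 = 0.6486
  2: recall = 39/48 = 0.8125
  3: recall = 40/68 = 0.5882
Mean = (0.4615 + 0.6486 + 0.8125 + 0.5882) / 4 = 0.628

0.628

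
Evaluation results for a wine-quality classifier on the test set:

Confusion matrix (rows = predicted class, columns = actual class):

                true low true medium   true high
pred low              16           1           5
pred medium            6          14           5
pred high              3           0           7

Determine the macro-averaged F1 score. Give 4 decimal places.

0.6331

Per-class F1 score (2·TP/(2·TP+FP+FN)):
  low: TP=16, FP=1+5=6, FN=6+3=9 → 32/47 = 0.68085
  medium: TP=14, FP=6+5=11, FN=1+0=1 → 28/40 = 0.70000
  high: TP=7, FP=3+0=3, FN=5+5=10 → 14/27 = 0.51852
Macro-F1 score = mean = (0.68085 + 0.70000 + 0.51852) / 3 = 0.6331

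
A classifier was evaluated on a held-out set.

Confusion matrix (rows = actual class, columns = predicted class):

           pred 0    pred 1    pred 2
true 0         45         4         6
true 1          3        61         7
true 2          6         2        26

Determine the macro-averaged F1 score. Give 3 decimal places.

0.807

Per-class F1 score (2·TP/(2·TP+FP+FN)):
  0: TP=45, FP=3+6=9, FN=4+6=10 → 90/109 = 0.8257
  1: TP=61, FP=4+2=6, FN=3+7=10 → 122/138 = 0.8841
  2: TP=26, FP=6+7=13, FN=6+2=8 → 52/73 = 0.7123
Macro-F1 score = mean = (0.8257 + 0.8841 + 0.7123) / 3 = 0.807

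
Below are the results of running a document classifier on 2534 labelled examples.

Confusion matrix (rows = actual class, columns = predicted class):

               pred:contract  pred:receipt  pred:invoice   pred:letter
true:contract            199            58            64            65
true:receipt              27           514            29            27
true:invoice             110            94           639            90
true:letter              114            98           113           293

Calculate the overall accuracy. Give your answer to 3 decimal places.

Accuracy = trace / total = (199+514+639+293=1645) / 2534 = 1645/2534 = 0.649

0.649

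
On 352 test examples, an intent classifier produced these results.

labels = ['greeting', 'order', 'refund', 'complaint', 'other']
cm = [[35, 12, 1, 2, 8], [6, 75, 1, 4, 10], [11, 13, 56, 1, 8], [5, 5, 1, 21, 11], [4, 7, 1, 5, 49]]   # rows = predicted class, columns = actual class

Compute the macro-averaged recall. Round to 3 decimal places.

Per-class recall (TP/(TP+FN)):
  greeting: TP=35, FN=6+11+5+4=26 → 35/61 = 0.5738
  order: TP=75, FN=12+13+5+7=37 → 75/112 = 0.6696
  refund: TP=56, FN=1+1+1+1=4 → 56/60 = 0.9333
  complaint: TP=21, FN=2+4+1+5=12 → 21/33 = 0.6364
  other: TP=49, FN=8+10+8+11=37 → 49/86 = 0.5698
Macro-recall = mean = (0.5738 + 0.6696 + 0.9333 + 0.6364 + 0.5698) / 5 = 0.677

0.677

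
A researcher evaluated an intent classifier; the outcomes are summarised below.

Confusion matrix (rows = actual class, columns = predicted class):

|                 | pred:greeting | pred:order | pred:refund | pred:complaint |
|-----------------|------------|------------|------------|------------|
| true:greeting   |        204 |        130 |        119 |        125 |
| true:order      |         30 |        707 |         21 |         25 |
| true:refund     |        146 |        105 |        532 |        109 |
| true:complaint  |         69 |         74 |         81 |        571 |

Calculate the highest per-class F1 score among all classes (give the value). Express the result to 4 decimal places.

Per-class F1 score (2·TP/(2·TP+FP+FN)):
  greeting: TP=204, FP=30+146+69=245, FN=130+119+125=374 → 408/1027 = 0.39727
  order: TP=707, FP=130+105+74=309, FN=30+21+25=76 → 1414/1799 = 0.78599
  refund: TP=532, FP=119+21+81=221, FN=146+105+109=360 → 1064/1645 = 0.64681
  complaint: TP=571, FP=125+25+109=259, FN=69+74+81=224 → 1142/1625 = 0.70277
Highest is class 'order' with F1 score = 0.7860.

0.7860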